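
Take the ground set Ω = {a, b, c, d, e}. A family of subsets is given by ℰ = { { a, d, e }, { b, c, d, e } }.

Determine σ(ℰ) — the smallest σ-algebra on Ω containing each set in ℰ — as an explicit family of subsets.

σ(ℰ) (8 sets): { {  }, { a }, { b, c }, { d, e }, { a, b, c }, { a, d, e }, { b, c, d, e }, Ω }

Derivation:
Start: ℰ ∪ {∅, Ω} = { {  }, { a, d, e }, { b, c, d, e }, Ω }.
Pass 1. New:
  { a }  = Ω∖{ b, c, d, e }
  { b, c }  = Ω∖{ a, d, e }
Pass 2. New:
  { a, b, c }  = { b, c } ∪ { a }
Pass 3 adds 1:
  { d, e }  = Ω∖{ a, b, c }
After Pass 4 the family is unchanged; done.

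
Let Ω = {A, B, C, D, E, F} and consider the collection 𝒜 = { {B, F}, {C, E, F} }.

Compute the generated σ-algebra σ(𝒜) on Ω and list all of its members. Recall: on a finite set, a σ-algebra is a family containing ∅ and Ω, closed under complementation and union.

σ(𝒜) (16 sets): { {}, {B}, {F}, {A, D}, {B, F}, {C, E}, {A, B, D}, {A, D, F}, {B, C, E}, {C, E, F}, {A, B, D, F}, {A, C, D, E}, {B, C, E, F}, {A, B, C, D, E}, {A, C, D, E, F}, Ω }

Derivation:
Take S₀ = 𝒜 ∪ {∅, Ω} = { {}, {B, F}, {C, E, F}, Ω }.
Pass 1 adds 3:
  {A, B, D}  = complement {C, E, F}
  {A, C, D, E}  = complement {B, F}
  {B, C, E, F}  = {B, F} ∪ {C, E, F}
  |family| = 7
Pass 2 (4 new):
  {A, D}  = complement {B, C, E, F}
  {A, B, D, F}  = {B, F} ∪ {A, B, D}
  {A, B, C, D, E}  = {A, C, D, E} ∪ {A, B, D}
  {A, C, D, E, F}  = {A, C, D, E} ∪ {C, E, F}
  |family| = 11
Pass 3 (3 new):
  {B}  = complement {A, C, D, E, F}
  {F}  = complement {A, B, C, D, E}
  {C, E}  = complement {A, B, D, F}
  |family| = 14
Pass 4 (2 new):
  {A, D, F}  = {A, D} ∪ {F}
  {B, C, E}  = {C, E} ∪ {B}
  |family| = 16
Pass 5 adds nothing — fixpoint reached.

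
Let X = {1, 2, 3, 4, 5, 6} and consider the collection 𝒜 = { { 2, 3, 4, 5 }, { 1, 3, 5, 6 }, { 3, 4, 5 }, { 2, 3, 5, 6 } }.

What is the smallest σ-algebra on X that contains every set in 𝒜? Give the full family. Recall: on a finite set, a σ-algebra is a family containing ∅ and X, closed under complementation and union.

Seed the family with 𝒜 together with ∅ and X: { ∅, { 3, 4, 5 }, { 1, 3, 5, 6 }, { 2, 3, 4, 5 }, { 2, 3, 5, 6 }, X }.
Round 1 (7 new):
  { 1, 4 }  = { 2, 3, 5, 6 }ᶜ
  { 1, 6 }  = { 2, 3, 4, 5 }ᶜ
  { 2, 4 }  = { 1, 3, 5, 6 }ᶜ
  { 1, 2, 6 }  = { 3, 4, 5 }ᶜ
  { 1, 2, 3, 5, 6 }  = { 1, 3, 5, 6 } ∪ { 2, 3, 5, 6 }
  { 1, 3, 4, 5, 6 }  = { 1, 3, 5, 6 } ∪ { 3, 4, 5 }
  { 2, 3, 4, 5, 6 }  = { 3, 4, 5 } ∪ { 2, 3, 5, 6 }
Round 2 (8 new):
  { 1 }  = { 2, 3, 4, 5, 6 }ᶜ
  { 2 }  = { 1, 3, 4, 5, 6 }ᶜ
  { 4 }  = { 1, 2, 3, 5, 6 }ᶜ
  { 1, 2, 4 }  = { 1, 4 } ∪ { 2, 4 }
  { 1, 4, 6 }  = { 1, 6 } ∪ { 1, 4 }
  { 1, 2, 4, 6 }  = { 1, 6 } ∪ { 2, 4 }
  { 1, 3, 4, 5 }  = { 3, 4, 5 } ∪ { 1, 4 }
  { 1, 2, 3, 4, 5 }  = { 2, 3, 4, 5 } ∪ { 1, 4 }
Round 3: +6 →
  { 6 }  = { 1, 2, 3, 4, 5 }ᶜ
  { 1, 2 }  = { 2 } ∪ { 1 }
  { 2, 6 }  = { 1, 3, 4, 5 }ᶜ
  { 3, 5 }  = { 1, 2, 4, 6 }ᶜ
  { 2, 3, 5 }  = { 1, 4, 6 }ᶜ
  { 3, 5, 6 }  = { 1, 2, 4 }ᶜ
Round 4 adds 5:
  { 4, 6 }  = { 6 } ∪ { 4 }
  { 1, 3, 5 }  = { 1 } ∪ { 3, 5 }
  { 2, 4, 6 }  = { 2, 6 } ∪ { 4 }
  { 1, 2, 3, 5 }  = { 1, 2 } ∪ { 2, 3, 5 }
  { 3, 4, 5, 6 }  = { 1, 2 }ᶜ
Round 5: already closed under ᶜ and ∪.

|σ(𝒜)| = 32.  σ(𝒜) = { ∅, { 1 }, { 2 }, { 4 }, { 6 }, { 1, 2 }, { 1, 4 }, { 1, 6 }, { 2, 4 }, { 2, 6 }, { 3, 5 }, { 4, 6 }, { 1, 2, 4 }, { 1, 2, 6 }, { 1, 3, 5 }, { 1, 4, 6 }, { 2, 3, 5 }, { 2, 4, 6 }, { 3, 4, 5 }, { 3, 5, 6 }, { 1, 2, 3, 5 }, { 1, 2, 4, 6 }, { 1, 3, 4, 5 }, { 1, 3, 5, 6 }, { 2, 3, 4, 5 }, { 2, 3, 5, 6 }, { 3, 4, 5, 6 }, { 1, 2, 3, 4, 5 }, { 1, 2, 3, 5, 6 }, { 1, 3, 4, 5, 6 }, { 2, 3, 4, 5, 6 }, X }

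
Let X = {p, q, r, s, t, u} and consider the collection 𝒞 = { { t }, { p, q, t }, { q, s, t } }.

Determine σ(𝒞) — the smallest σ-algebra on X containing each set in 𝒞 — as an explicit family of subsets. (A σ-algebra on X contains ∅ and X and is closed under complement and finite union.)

Answer: σ(𝒞) = { {}, { p }, { q }, { s }, { t }, { p, q }, { p, s }, { p, t }, { q, s }, { q, t }, { r, u }, { s, t }, { p, q, s }, { p, q, t }, { p, r, u }, { p, s, t }, { q, r, u }, { q, s, t }, { r, s, u }, { r, t, u }, { p, q, r, u }, { p, q, s, t }, { p, r, s, u }, { p, r, t, u }, { q, r, s, u }, { q, r, t, u }, { r, s, t, u }, { p, q, r, s, u }, { p, q, r, t, u }, { p, r, s, t, u }, { q, r, s, t, u }, X }

Check:
Start: 𝒞 ∪ {∅, X} = { {}, { t }, { p, q, t }, { q, s, t }, X }.
Step 1 (4 new):
  { p, r, u }  = X∖{ q, s, t }
  { r, s, u }  = X∖{ p, q, t }
  { p, q, s, t }  = { p, q, t } ∪ { q, s, t }
  { p, q, r, s, u }  = X∖{ t }
  [9 total]
Step 2. New:
  { r, u }  = X∖{ p, q, s, t }
  { p, r, s, u }  = { p, r, u } ∪ { r, s, u }
  { p, r, t, u }  = { p, r, u } ∪ { t }
  { r, s, t, u }  = { t } ∪ { r, s, u }
  { p, q, r, t, u }  = { p, r, u } ∪ { p, q, t }
  { q, r, s, t, u }  = { r, s, u } ∪ { q, s, t }
  [15 total]
Step 3. New:
  { p }  = X∖{ q, r, s, t, u }
  { s }  = X∖{ p, q, r, t, u }
  { p, q }  = X∖{ r, s, t, u }
  { q, s }  = X∖{ p, r, t, u }
  { q, t }  = X∖{ p, r, s, u }
  { r, t, u }  = { r, u } ∪ { t }
  { p, r, s, t, u }  = { p, r, t, u } ∪ { p, r, s, u }
  [22 total]
Step 4: 8 new —
  { q }  = X∖{ p, r, s, t, u }
  { p, s }  = { s } ∪ { p }
  { p, t }  = { t } ∪ { p }
  { s, t }  = { t } ∪ { s }
  { p, q, s }  = X∖{ r, t, u }
  { p, q, r, u }  = { p, r, u } ∪ { p, q }
  { q, r, s, u }  = { r, s, u } ∪ { q, s }
  { q, r, t, u }  = { q, t } ∪ { r, u }
  [30 total]
Step 5 adds 2:
  { p, s, t }  = { p } ∪ { s, t }
  { q, r, u }  = { q } ∪ { r, u }
  [32 total]
Step 6: stable.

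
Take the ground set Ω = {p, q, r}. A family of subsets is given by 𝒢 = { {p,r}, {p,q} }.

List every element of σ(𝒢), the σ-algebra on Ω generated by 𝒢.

Begin from { {}, {p,q}, {p,r}, Ω } (that is, 𝒢 plus ∅ and Ω).
Round 1. New:
  {q}  = Ω∖{p,r}
  {r}  = Ω∖{p,q}
  — 6 sets.
Round 2. New:
  {q,r}  = {r} ∪ {q}
  — 7 sets.
Round 3 (1 new):
  {p}  = Ω∖{q,r}
  — 8 sets.
Round 4: stable.

|σ(𝒢)| = 8.  σ(𝒢) = { {}, {p}, {q}, {r}, {p,q}, {p,r}, {q,r}, Ω }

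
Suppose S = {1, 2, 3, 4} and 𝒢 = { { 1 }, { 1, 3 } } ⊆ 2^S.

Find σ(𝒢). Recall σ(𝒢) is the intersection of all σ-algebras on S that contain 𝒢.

|σ(𝒢)| = 8.  σ(𝒢) = { ∅, { 1 }, { 3 }, { 1, 3 }, { 2, 4 }, { 1, 2, 4 }, { 2, 3, 4 }, S }

Trace:
Take S₀ = 𝒢 ∪ {∅, S} = { ∅, { 1 }, { 1, 3 }, S }.
Round 1: 2 new —
  { 2, 4 }  = complement { 1, 3 }
  { 2, 3, 4 }  = complement { 1 }
  — 6 sets.
Round 2 adds 1:
  { 1, 2, 4 }  = { 2, 4 } ∪ { 1 }
  — 7 sets.
Round 3 adds 1:
  { 3 }  = complement { 1, 2, 4 }
  — 8 sets.
After Round 4 the family is unchanged; done.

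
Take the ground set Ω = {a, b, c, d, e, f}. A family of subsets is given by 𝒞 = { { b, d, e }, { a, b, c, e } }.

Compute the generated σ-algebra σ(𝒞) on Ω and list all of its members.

Seed the family with 𝒞 together with ∅ and Ω: { {}, { b, d, e }, { a, b, c, e }, Ω }.
Step 1: 3 new —
  { d, f }  = Ω∖{ a, b, c, e }
  { a, c, f }  = Ω∖{ b, d, e }
  { a, b, c, d, e }  = { a, b, c, e } ∪ { b, d, e }
  [7 total]
Step 2: 4 new —
  { f }  = Ω∖{ a, b, c, d, e }
  { a, c, d, f }  = { a, c, f } ∪ { d, f }
  { b, d, e, f }  = { d, f } ∪ { b, d, e }
  { a, b, c, e, f }  = { a, c, f } ∪ { a, b, c, e }
  [11 total]
Step 3 (3 new):
  { d }  = Ω∖{ a, b, c, e, f }
  { a, c }  = Ω∖{ b, d, e, f }
  { b, e }  = Ω∖{ a, c, d, f }
  [14 total]
Step 4: 2 new —
  { a, c, d }  = { a, c } ∪ { d }
  { b, e, f }  = { b, e } ∪ { f }
  [16 total]
After Step 5 the family is unchanged; done.

Therefore σ(𝒞) = { {}, { d }, { f }, { a, c }, { b, e }, { d, f }, { a, c, d }, { a, c, f }, { b, d, e }, { b, e, f }, { a, b, c, e }, { a, c, d, f }, { b, d, e, f }, { a, b, c, d, e }, { a, b, c, e, f }, Ω } (|σ(𝒞)| = 16).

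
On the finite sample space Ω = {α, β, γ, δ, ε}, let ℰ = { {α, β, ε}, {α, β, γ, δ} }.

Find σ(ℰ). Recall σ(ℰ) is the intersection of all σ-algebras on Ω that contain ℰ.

σ(ℰ) = { {}, {ε}, {α, β}, {γ, δ}, {α, β, ε}, {γ, δ, ε}, {α, β, γ, δ}, Ω }

Check:
Start: ℰ ∪ {∅, Ω} = { {}, {α, β, ε}, {α, β, γ, δ}, Ω }.
Pass 1 (2 new):
  {ε}  = Ω∖{α, β, γ, δ}
  {γ, δ}  = Ω∖{α, β, ε}
  [6 total]
Pass 2 (1 new):
  {γ, δ, ε}  = {γ, δ} ∪ {ε}
  [7 total]
Pass 3 adds 1:
  {α, β}  = Ω∖{γ, δ, ε}
  [8 total]
Pass 4: no new sets; the family is a σ-algebra.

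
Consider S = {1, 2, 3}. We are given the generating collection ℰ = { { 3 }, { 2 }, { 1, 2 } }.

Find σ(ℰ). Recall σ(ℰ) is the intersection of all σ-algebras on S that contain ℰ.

Start: ℰ ∪ {∅, S} = { ∅, { 2 }, { 3 }, { 1, 2 }, S }.
Step 1. New:
  { 1, 3 }  = { 2 }ᶜ
  { 2, 3 }  = { 3 } ∪ { 2 }
  [7 total]
Step 2 adds 1:
  { 1 }  = { 2, 3 }ᶜ
  [8 total]
Step 3: no new sets; the family is a σ-algebra.

Hence σ(ℰ) has 8 members: { ∅, { 1 }, { 2 }, { 3 }, { 1, 2 }, { 1, 3 }, { 2, 3 }, S }.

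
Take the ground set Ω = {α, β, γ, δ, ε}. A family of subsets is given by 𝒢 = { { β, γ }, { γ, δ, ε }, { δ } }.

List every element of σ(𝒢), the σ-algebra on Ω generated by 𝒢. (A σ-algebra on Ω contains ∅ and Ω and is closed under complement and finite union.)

Begin from { {}, { δ }, { β, γ }, { γ, δ, ε }, Ω } (that is, 𝒢 plus ∅ and Ω).
Round 1. New:
  { α, β }  = ᶜ of { γ, δ, ε }
  { α, δ, ε }  = ᶜ of { β, γ }
  { β, γ, δ }  = { β, γ } ∪ { δ }
  { α, β, γ, ε }  = ᶜ of { δ }
  { β, γ, δ, ε }  = { γ, δ, ε } ∪ { β, γ }
  (now 10)
Round 2: 7 new —
  { α }  = ᶜ of { β, γ, δ, ε }
  { α, ε }  = ᶜ of { β, γ, δ }
  { α, β, γ }  = { α, β } ∪ { β, γ }
  { α, β, δ }  = { α, β } ∪ { δ }
  { α, β, γ, δ }  = { β, γ, δ } ∪ { α, β }
  { α, β, δ, ε }  = { α, δ, ε } ∪ { α, β }
  { α, γ, δ, ε }  = { α, δ, ε } ∪ { γ, δ, ε }
  (now 17)
Round 3: 7 new —
  { β }  = ᶜ of { α, γ, δ, ε }
  { γ }  = ᶜ of { α, β, δ, ε }
  { ε }  = ᶜ of { α, β, γ, δ }
  { α, δ }  = { δ } ∪ { α }
  { γ, ε }  = ᶜ of { α, β, δ }
  { δ, ε }  = ᶜ of { α, β, γ }
  { α, β, ε }  = { α, β } ∪ { α, ε }
  (now 24)
Round 4 adds 8:
  { α, γ }  = { γ } ∪ { α }
  { β, δ }  = { β } ∪ { δ }
  { β, ε }  = { β } ∪ { ε }
  { γ, δ }  = ᶜ of { α, β, ε }
  { α, γ, δ }  = { γ } ∪ { α, δ }
  { α, γ, ε }  = { γ } ∪ { α, ε }
  { β, γ, ε }  = ᶜ of { α, δ }
  { β, δ, ε }  = { β } ∪ { δ, ε }
  (now 32)
Round 5: closed — nothing new.

Hence σ(𝒢) has 32 members: { {}, { α }, { β }, { γ }, { δ }, { ε }, { α, β }, { α, γ }, { α, δ }, { α, ε }, { β, γ }, { β, δ }, { β, ε }, { γ, δ }, { γ, ε }, { δ, ε }, { α, β, γ }, { α, β, δ }, { α, β, ε }, { α, γ, δ }, { α, γ, ε }, { α, δ, ε }, { β, γ, δ }, { β, γ, ε }, { β, δ, ε }, { γ, δ, ε }, { α, β, γ, δ }, { α, β, γ, ε }, { α, β, δ, ε }, { α, γ, δ, ε }, { β, γ, δ, ε }, Ω }.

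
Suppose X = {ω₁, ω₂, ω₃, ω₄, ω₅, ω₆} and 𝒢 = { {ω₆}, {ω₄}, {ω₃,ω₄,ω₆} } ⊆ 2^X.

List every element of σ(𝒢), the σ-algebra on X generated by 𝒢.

Start: 𝒢 ∪ {∅, X} = { ∅, {ω₄}, {ω₆}, {ω₃,ω₄,ω₆}, X }.
Pass 1. New:
  {ω₄,ω₆}  = {ω₄} ∪ {ω₆}
  {ω₁,ω₂,ω₅}  = ᶜ of {ω₃,ω₄,ω₆}
  {ω₁,ω₂,ω₃,ω₄,ω₅}  = ᶜ of {ω₆}
  {ω₁,ω₂,ω₃,ω₅,ω₆}  = ᶜ of {ω₄}
Pass 2. New:
  {ω₁,ω₂,ω₃,ω₅}  = ᶜ of {ω₄,ω₆}
  {ω₁,ω₂,ω₄,ω₅}  = {ω₁,ω₂,ω₅} ∪ {ω₄}
  {ω₁,ω₂,ω₅,ω₆}  = {ω₆} ∪ {ω₁,ω₂,ω₅}
  {ω₁,ω₂,ω₄,ω₅,ω₆}  = {ω₁,ω₂,ω₅} ∪ {ω₄,ω₆}
Pass 3: +3 →
  {ω₃}  = ᶜ of {ω₁,ω₂,ω₄,ω₅,ω₆}
  {ω₃,ω₄}  = ᶜ of {ω₁,ω₂,ω₅,ω₆}
  {ω₃,ω₆}  = ᶜ of {ω₁,ω₂,ω₄,ω₅}
Pass 4: no new sets; the family is a σ-algebra.

Hence σ(𝒢) has 16 members: { ∅, {ω₃}, {ω₄}, {ω₆}, {ω₃,ω₄}, {ω₃,ω₆}, {ω₄,ω₆}, {ω₁,ω₂,ω₅}, {ω₃,ω₄,ω₆}, {ω₁,ω₂,ω₃,ω₅}, {ω₁,ω₂,ω₄,ω₅}, {ω₁,ω₂,ω₅,ω₆}, {ω₁,ω₂,ω₃,ω₄,ω₅}, {ω₁,ω₂,ω₃,ω₅,ω₆}, {ω₁,ω₂,ω₄,ω₅,ω₆}, X }.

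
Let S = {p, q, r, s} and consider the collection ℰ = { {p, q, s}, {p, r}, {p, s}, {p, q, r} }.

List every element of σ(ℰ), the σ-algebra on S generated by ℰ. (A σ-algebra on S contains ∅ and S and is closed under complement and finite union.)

Start: ℰ ∪ {∅, S} = { {}, {p, r}, {p, s}, {p, q, r}, {p, q, s}, S }.
Round 1 (5 new):
  {r}  = {p, q, s}ᶜ
  {s}  = {p, q, r}ᶜ
  {q, r}  = {p, s}ᶜ
  {q, s}  = {p, r}ᶜ
  {p, r, s}  = {p, s} ∪ {p, r}
Round 2: 3 new —
  {q}  = {p, r, s}ᶜ
  {r, s}  = {r} ∪ {s}
  {q, r, s}  = {r} ∪ {q, s}
Round 3. New:
  {p}  = {q, r, s}ᶜ
  {p, q}  = {r, s}ᶜ
Round 4 adds nothing — fixpoint reached.

σ(ℰ) = { {}, {p}, {q}, {r}, {s}, {p, q}, {p, r}, {p, s}, {q, r}, {q, s}, {r, s}, {p, q, r}, {p, q, s}, {p, r, s}, {q, r, s}, S }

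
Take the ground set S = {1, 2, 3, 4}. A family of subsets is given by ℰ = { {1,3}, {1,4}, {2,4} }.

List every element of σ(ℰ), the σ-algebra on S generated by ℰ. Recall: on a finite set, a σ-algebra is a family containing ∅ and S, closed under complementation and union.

Answer: σ(ℰ) = { ∅, {1}, {2}, {3}, {4}, {1,2}, {1,3}, {1,4}, {2,3}, {2,4}, {3,4}, {1,2,3}, {1,2,4}, {1,3,4}, {2,3,4}, S }

Trace:
Seed the family with ℰ together with ∅ and S: { ∅, {1,3}, {1,4}, {2,4}, S }.
Step 1 adds 3:
  {2,3}  = {1,4}ᶜ
  {1,2,4}  = {1,4} ∪ {2,4}
  {1,3,4}  = {1,4} ∪ {1,3}
  (now 8)
Step 2 (4 new):
  {2}  = {1,3,4}ᶜ
  {3}  = {1,2,4}ᶜ
  {1,2,3}  = {2,3} ∪ {1,3}
  {2,3,4}  = {2,3} ∪ {2,4}
  (now 12)
Step 3. New:
  {1}  = {2,3,4}ᶜ
  {4}  = {1,2,3}ᶜ
  (now 14)
Step 4 (2 new):
  {1,2}  = {2} ∪ {1}
  {3,4}  = {3} ∪ {4}
  (now 16)
After Step 5 the family is unchanged; done.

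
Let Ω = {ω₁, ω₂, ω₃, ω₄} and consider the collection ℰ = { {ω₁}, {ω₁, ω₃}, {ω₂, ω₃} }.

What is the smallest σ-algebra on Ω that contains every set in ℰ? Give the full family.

Start: ℰ ∪ {∅, Ω} = { ∅, {ω₁}, {ω₁, ω₃}, {ω₂, ω₃}, Ω }.
Round 1: 4 new —
  {ω₁, ω₄}  = ᶜ of {ω₂, ω₃}
  {ω₂, ω₄}  = ᶜ of {ω₁, ω₃}
  {ω₁, ω₂, ω₃}  = {ω₂, ω₃} ∪ {ω₁, ω₃}
  {ω₂, ω₃, ω₄}  = ᶜ of {ω₁}
  — 9 sets.
Round 2: 3 new —
  {ω₄}  = ᶜ of {ω₁, ω₂, ω₃}
  {ω₁, ω₂, ω₄}  = {ω₁, ω₄} ∪ {ω₂, ω₄}
  {ω₁, ω₃, ω₄}  = {ω₁, ω₄} ∪ {ω₁, ω₃}
  — 12 sets.
Round 3: +2 →
  {ω₂}  = ᶜ of {ω₁, ω₃, ω₄}
  {ω₃}  = ᶜ of {ω₁, ω₂, ω₄}
  — 14 sets.
Round 4. New:
  {ω₁, ω₂}  = {ω₂} ∪ {ω₁}
  {ω₃, ω₄}  = {ω₃} ∪ {ω₄}
  — 16 sets.
Round 5: already closed under ᶜ and ∪.

Therefore σ(ℰ) = { ∅, {ω₁}, {ω₂}, {ω₃}, {ω₄}, {ω₁, ω₂}, {ω₁, ω₃}, {ω₁, ω₄}, {ω₂, ω₃}, {ω₂, ω₄}, {ω₃, ω₄}, {ω₁, ω₂, ω₃}, {ω₁, ω₂, ω₄}, {ω₁, ω₃, ω₄}, {ω₂, ω₃, ω₄}, Ω } (|σ(ℰ)| = 16).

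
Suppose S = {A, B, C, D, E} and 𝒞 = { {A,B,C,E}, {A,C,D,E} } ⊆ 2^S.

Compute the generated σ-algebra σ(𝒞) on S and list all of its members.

Answer: σ(𝒞) = { ∅, {B}, {D}, {B,D}, {A,C,E}, {A,B,C,E}, {A,C,D,E}, S }

Derivation:
Take S₀ = 𝒞 ∪ {∅, S} = { ∅, {A,B,C,E}, {A,C,D,E}, S }.
Iteration 1. New:
  {B}  = complement {A,C,D,E}
  {D}  = complement {A,B,C,E}
Iteration 2 (1 new):
  {B,D}  = {D} ∪ {B}
Iteration 3: 1 new —
  {A,C,E}  = complement {B,D}
After Iteration 4 the family is unchanged; done.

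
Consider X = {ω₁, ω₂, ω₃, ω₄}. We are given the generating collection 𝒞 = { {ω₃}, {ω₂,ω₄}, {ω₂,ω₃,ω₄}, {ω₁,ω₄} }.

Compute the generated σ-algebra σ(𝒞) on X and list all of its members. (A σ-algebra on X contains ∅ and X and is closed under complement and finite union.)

Answer: σ(𝒞) = { ∅, {ω₁}, {ω₂}, {ω₃}, {ω₄}, {ω₁,ω₂}, {ω₁,ω₃}, {ω₁,ω₄}, {ω₂,ω₃}, {ω₂,ω₄}, {ω₃,ω₄}, {ω₁,ω₂,ω₃}, {ω₁,ω₂,ω₄}, {ω₁,ω₃,ω₄}, {ω₂,ω₃,ω₄}, X }

Working:
Start: 𝒞 ∪ {∅, X} = { ∅, {ω₃}, {ω₁,ω₄}, {ω₂,ω₄}, {ω₂,ω₃,ω₄}, X }.
Iteration 1: 5 new —
  {ω₁}  = {ω₂,ω₃,ω₄}ᶜ
  {ω₁,ω₃}  = {ω₂,ω₄}ᶜ
  {ω₂,ω₃}  = {ω₁,ω₄}ᶜ
  {ω₁,ω₂,ω₄}  = {ω₃}ᶜ
  {ω₁,ω₃,ω₄}  = {ω₃} ∪ {ω₁,ω₄}
  (now 11)
Iteration 2. New:
  {ω₂}  = {ω₁,ω₃,ω₄}ᶜ
  {ω₁,ω₂,ω₃}  = {ω₂,ω₃} ∪ {ω₁,ω₃}
  (now 13)
Iteration 3: 2 new —
  {ω₄}  = {ω₁,ω₂,ω₃}ᶜ
  {ω₁,ω₂}  = {ω₂} ∪ {ω₁}
  (now 15)
Iteration 4 adds 1:
  {ω₃,ω₄}  = {ω₁,ω₂}ᶜ
  (now 16)
Iteration 5: stable.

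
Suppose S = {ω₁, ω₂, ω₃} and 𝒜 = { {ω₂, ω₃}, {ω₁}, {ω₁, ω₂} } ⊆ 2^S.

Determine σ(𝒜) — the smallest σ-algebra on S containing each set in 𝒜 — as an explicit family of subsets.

Seed the family with 𝒜 together with ∅ and S: { {}, {ω₁}, {ω₁, ω₂}, {ω₂, ω₃}, S }.
Iteration 1 (1 new):
  {ω₃}  = ᶜ of {ω₁, ω₂}
  (now 6)
Iteration 2 adds 1:
  {ω₁, ω₃}  = {ω₃} ∪ {ω₁}
  (now 7)
Iteration 3. New:
  {ω₂}  = ᶜ of {ω₁, ω₃}
  (now 8)
Iteration 4: stable.

Hence σ(𝒜) has 8 members: { {}, {ω₁}, {ω₂}, {ω₃}, {ω₁, ω₂}, {ω₁, ω₃}, {ω₂, ω₃}, S }.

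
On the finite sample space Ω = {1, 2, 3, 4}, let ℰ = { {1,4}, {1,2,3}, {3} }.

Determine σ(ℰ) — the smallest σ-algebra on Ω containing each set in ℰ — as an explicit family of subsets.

Begin from { ∅, {3}, {1,4}, {1,2,3}, Ω } (that is, ℰ plus ∅ and Ω).
Pass 1: 4 new —
  {4}  = complement {1,2,3}
  {2,3}  = complement {1,4}
  {1,2,4}  = complement {3}
  {1,3,4}  = {3} ∪ {1,4}
  (now 9)
Pass 2 (3 new):
  {2}  = complement {1,3,4}
  {3,4}  = {3} ∪ {4}
  {2,3,4}  = {2,3} ∪ {4}
  (now 12)
Pass 3 adds 3:
  {1}  = complement {2,3,4}
  {1,2}  = complement {3,4}
  {2,4}  = {4} ∪ {2}
  (now 15)
Pass 4: 1 new —
  {1,3}  = complement {2,4}
  (now 16)
After Pass 5 the family is unchanged; done.

|σ(ℰ)| = 16.  σ(ℰ) = { ∅, {1}, {2}, {3}, {4}, {1,2}, {1,3}, {1,4}, {2,3}, {2,4}, {3,4}, {1,2,3}, {1,2,4}, {1,3,4}, {2,3,4}, Ω }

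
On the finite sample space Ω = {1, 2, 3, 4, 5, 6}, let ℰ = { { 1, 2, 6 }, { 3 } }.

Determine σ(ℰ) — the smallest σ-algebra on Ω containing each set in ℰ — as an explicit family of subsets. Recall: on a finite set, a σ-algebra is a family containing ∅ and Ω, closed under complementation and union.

σ(ℰ) (8 sets): { {  }, { 3 }, { 4, 5 }, { 1, 2, 6 }, { 3, 4, 5 }, { 1, 2, 3, 6 }, { 1, 2, 4, 5, 6 }, Ω }

Check:
Take S₀ = ℰ ∪ {∅, Ω} = { {  }, { 3 }, { 1, 2, 6 }, Ω }.
Iteration 1 (3 new):
  { 3, 4, 5 }  = ᶜ of { 1, 2, 6 }
  { 1, 2, 3, 6 }  = { 3 } ∪ { 1, 2, 6 }
  { 1, 2, 4, 5, 6 }  = ᶜ of { 3 }
  — 7 sets.
Iteration 2: 1 new —
  { 4, 5 }  = ᶜ of { 1, 2, 3, 6 }
  — 8 sets.
Iteration 3: stable.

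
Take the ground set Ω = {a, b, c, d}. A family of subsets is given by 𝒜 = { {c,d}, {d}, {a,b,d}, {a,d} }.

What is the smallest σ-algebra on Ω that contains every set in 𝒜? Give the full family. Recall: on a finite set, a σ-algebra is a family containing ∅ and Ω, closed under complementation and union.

Answer: σ(𝒜) = { {}, {a}, {b}, {c}, {d}, {a,b}, {a,c}, {a,d}, {b,c}, {b,d}, {c,d}, {a,b,c}, {a,b,d}, {a,c,d}, {b,c,d}, Ω }

Derivation:
Take S₀ = 𝒜 ∪ {∅, Ω} = { {}, {d}, {a,d}, {c,d}, {a,b,d}, Ω }.
Step 1 (5 new):
  {c}  = complement {a,b,d}
  {a,b}  = complement {c,d}
  {b,c}  = complement {a,d}
  {a,b,c}  = complement {d}
  {a,c,d}  = {c,d} ∪ {a,d}
  — 11 sets.
Step 2: +2 →
  {b}  = complement {a,c,d}
  {b,c,d}  = {c,d} ∪ {b,c}
  — 13 sets.
Step 3 (2 new):
  {a}  = complement {b,c,d}
  {b,d}  = {d} ∪ {b}
  — 15 sets.
Step 4 (1 new):
  {a,c}  = complement {b,d}
  — 16 sets.
Step 5: stable.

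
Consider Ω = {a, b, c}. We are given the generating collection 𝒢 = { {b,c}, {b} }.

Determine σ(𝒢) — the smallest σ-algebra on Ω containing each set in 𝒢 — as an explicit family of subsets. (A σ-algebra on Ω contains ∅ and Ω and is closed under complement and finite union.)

|σ(𝒢)| = 8.  σ(𝒢) = { {}, {a}, {b}, {c}, {a,b}, {a,c}, {b,c}, Ω }

Check:
Begin from { {}, {b}, {b,c}, Ω } (that is, 𝒢 plus ∅ and Ω).
Pass 1: 2 new —
  {a}  = {b,c}ᶜ
  {a,c}  = {b}ᶜ
  — 6 sets.
Pass 2: 1 new —
  {a,b}  = {b} ∪ {a}
  — 7 sets.
Pass 3: +1 →
  {c}  = {a,b}ᶜ
  — 8 sets.
Pass 4: already closed under ᶜ and ∪.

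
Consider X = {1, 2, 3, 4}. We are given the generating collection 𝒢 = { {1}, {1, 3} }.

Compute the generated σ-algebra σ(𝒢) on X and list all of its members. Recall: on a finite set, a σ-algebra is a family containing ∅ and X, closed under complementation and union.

Take S₀ = 𝒢 ∪ {∅, X} = { {}, {1}, {1, 3}, X }.
Step 1. New:
  {2, 4}  = ᶜ of {1, 3}
  {2, 3, 4}  = ᶜ of {1}
  (now 6)
Step 2: +1 →
  {1, 2, 4}  = {2, 4} ∪ {1}
  (now 7)
Step 3 (1 new):
  {3}  = ᶜ of {1, 2, 4}
  (now 8)
Step 4: already closed under ᶜ and ∪.

Therefore σ(𝒢) = { {}, {1}, {3}, {1, 3}, {2, 4}, {1, 2, 4}, {2, 3, 4}, X } (|σ(𝒢)| = 8).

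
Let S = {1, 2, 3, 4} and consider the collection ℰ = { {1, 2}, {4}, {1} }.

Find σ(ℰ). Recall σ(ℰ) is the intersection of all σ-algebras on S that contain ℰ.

Start: ℰ ∪ {∅, S} = { {}, {1}, {4}, {1, 2}, S }.
Step 1: 5 new —
  {1, 4}  = {4} ∪ {1}
  {3, 4}  = {1, 2}ᶜ
  {1, 2, 3}  = {4}ᶜ
  {1, 2, 4}  = {1, 2} ∪ {4}
  {2, 3, 4}  = {1}ᶜ
Step 2 (3 new):
  {3}  = {1, 2, 4}ᶜ
  {2, 3}  = {1, 4}ᶜ
  {1, 3, 4}  = {3, 4} ∪ {1, 4}
Step 3: 2 new —
  {2}  = {1, 3, 4}ᶜ
  {1, 3}  = {3} ∪ {1}
Step 4 (1 new):
  {2, 4}  = {1, 3}ᶜ
Step 5: no new sets; the family is a σ-algebra.

Therefore σ(ℰ) = { {}, {1}, {2}, {3}, {4}, {1, 2}, {1, 3}, {1, 4}, {2, 3}, {2, 4}, {3, 4}, {1, 2, 3}, {1, 2, 4}, {1, 3, 4}, {2, 3, 4}, S } (|σ(ℰ)| = 16).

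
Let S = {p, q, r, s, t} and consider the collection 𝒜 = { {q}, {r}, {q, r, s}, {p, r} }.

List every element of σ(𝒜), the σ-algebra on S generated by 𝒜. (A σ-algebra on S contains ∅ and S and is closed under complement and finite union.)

σ(𝒜) = { {}, {p}, {q}, {r}, {s}, {t}, {p, q}, {p, r}, {p, s}, {p, t}, {q, r}, {q, s}, {q, t}, {r, s}, {r, t}, {s, t}, {p, q, r}, {p, q, s}, {p, q, t}, {p, r, s}, {p, r, t}, {p, s, t}, {q, r, s}, {q, r, t}, {q, s, t}, {r, s, t}, {p, q, r, s}, {p, q, r, t}, {p, q, s, t}, {p, r, s, t}, {q, r, s, t}, S }

Check:
Start: 𝒜 ∪ {∅, S} = { {}, {q}, {r}, {p, r}, {q, r, s}, S }.
Pass 1 (7 new):
  {p, t}  = S∖{q, r, s}
  {q, r}  = {r} ∪ {q}
  {p, q, r}  = {p, r} ∪ {q}
  {q, s, t}  = S∖{p, r}
  {p, q, r, s}  = {q, r, s} ∪ {p, r}
  {p, q, s, t}  = S∖{r}
  {p, r, s, t}  = S∖{q}
  (now 13)
Pass 2. New:
  {t}  = S∖{p, q, r, s}
  {s, t}  = S∖{p, q, r}
  {p, q, t}  = {q} ∪ {p, t}
  {p, r, t}  = {r} ∪ {p, t}
  {p, s, t}  = S∖{q, r}
  {p, q, r, t}  = {p, q, r} ∪ {p, t}
  {q, r, s, t}  = {q, r, s} ∪ {q, s, t}
  (now 20)
Pass 3: 8 new —
  {p}  = S∖{q, r, s, t}
  {s}  = S∖{p, q, r, t}
  {q, s}  = S∖{p, r, t}
  {q, t}  = {q} ∪ {t}
  {r, s}  = S∖{p, q, t}
  {r, t}  = {t} ∪ {r}
  {q, r, t}  = {t} ∪ {q, r}
  {r, s, t}  = {s, t} ∪ {r}
  (now 28)
Pass 4 adds 4:
  {p, q}  = S∖{r, s, t}
  {p, s}  = S∖{q, r, t}
  {p, q, s}  = S∖{r, t}
  {p, r, s}  = S∖{q, t}
  (now 32)
Pass 5 adds nothing — fixpoint reached.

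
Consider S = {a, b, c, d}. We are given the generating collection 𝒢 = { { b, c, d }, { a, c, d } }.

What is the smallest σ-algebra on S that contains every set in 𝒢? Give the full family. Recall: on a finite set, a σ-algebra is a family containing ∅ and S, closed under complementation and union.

σ(𝒢) = { {  }, { a }, { b }, { a, b }, { c, d }, { a, c, d }, { b, c, d }, S }

Check:
Take S₀ = 𝒢 ∪ {∅, S} = { {  }, { a, c, d }, { b, c, d }, S }.
Round 1 adds 2:
  { a }  = S∖{ b, c, d }
  { b }  = S∖{ a, c, d }
  (now 6)
Round 2: +1 →
  { a, b }  = { b } ∪ { a }
  (now 7)
Round 3 (1 new):
  { c, d }  = S∖{ a, b }
  (now 8)
Round 4: no new sets; the family is a σ-algebra.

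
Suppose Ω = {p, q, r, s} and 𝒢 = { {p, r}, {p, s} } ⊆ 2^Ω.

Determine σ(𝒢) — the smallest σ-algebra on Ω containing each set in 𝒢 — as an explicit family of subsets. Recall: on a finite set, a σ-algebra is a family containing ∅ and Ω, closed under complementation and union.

σ(𝒢) = { {}, {p}, {q}, {r}, {s}, {p, q}, {p, r}, {p, s}, {q, r}, {q, s}, {r, s}, {p, q, r}, {p, q, s}, {p, r, s}, {q, r, s}, Ω }

Check:
Start: 𝒢 ∪ {∅, Ω} = { {}, {p, r}, {p, s}, Ω }.
Pass 1: +3 →
  {q, r}  = {p, s}ᶜ
  {q, s}  = {p, r}ᶜ
  {p, r, s}  = {p, r} ∪ {p, s}
Pass 2. New:
  {q}  = {p, r, s}ᶜ
  {p, q, r}  = {q, r} ∪ {p, r}
  {p, q, s}  = {p, s} ∪ {q, s}
  {q, r, s}  = {q, r} ∪ {q, s}
Pass 3: +3 →
  {p}  = {q, r, s}ᶜ
  {r}  = {p, q, s}ᶜ
  {s}  = {p, q, r}ᶜ
Pass 4 adds 2:
  {p, q}  = {q} ∪ {p}
  {r, s}  = {r} ∪ {s}
Pass 5: no new sets; the family is a σ-algebra.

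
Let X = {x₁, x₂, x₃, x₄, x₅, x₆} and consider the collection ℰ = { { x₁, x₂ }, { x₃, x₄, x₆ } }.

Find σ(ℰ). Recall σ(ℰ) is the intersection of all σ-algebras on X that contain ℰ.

|σ(ℰ)| = 8.  σ(ℰ) = { ∅, { x₅ }, { x₁, x₂ }, { x₁, x₂, x₅ }, { x₃, x₄, x₆ }, { x₃, x₄, x₅, x₆ }, { x₁, x₂, x₃, x₄, x₆ }, X }

Derivation:
Initial family (4 sets): { ∅, { x₁, x₂ }, { x₃, x₄, x₆ }, X }.
Pass 1. New:
  { x₁, x₂, x₅ }  = complement { x₃, x₄, x₆ }
  { x₃, x₄, x₅, x₆ }  = complement { x₁, x₂ }
  { x₁, x₂, x₃, x₄, x₆ }  = { x₁, x₂ } ∪ { x₃, x₄, x₆ }
  [7 total]
Pass 2: 1 new —
  { x₅ }  = complement { x₁, x₂, x₃, x₄, x₆ }
  [8 total]
Pass 3: closed — nothing new.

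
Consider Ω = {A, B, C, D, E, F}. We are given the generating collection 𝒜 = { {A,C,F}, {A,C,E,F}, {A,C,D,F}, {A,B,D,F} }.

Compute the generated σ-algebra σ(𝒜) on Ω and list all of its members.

Answer: σ(𝒜) = { {}, {B}, {C}, {D}, {E}, {A,F}, {B,C}, {B,D}, {B,E}, {C,D}, {C,E}, {D,E}, {A,B,F}, {A,C,F}, {A,D,F}, {A,E,F}, {B,C,D}, {B,C,E}, {B,D,E}, {C,D,E}, {A,B,C,F}, {A,B,D,F}, {A,B,E,F}, {A,C,D,F}, {A,C,E,F}, {A,D,E,F}, {B,C,D,E}, {A,B,C,D,F}, {A,B,C,E,F}, {A,B,D,E,F}, {A,C,D,E,F}, Ω }

Check:
Begin from { {}, {A,C,F}, {A,B,D,F}, {A,C,D,F}, {A,C,E,F}, Ω } (that is, 𝒜 plus ∅ and Ω).
Pass 1: +6 →
  {B,D}  = {A,C,E,F}ᶜ
  {B,E}  = {A,C,D,F}ᶜ
  {C,E}  = {A,B,D,F}ᶜ
  {B,D,E}  = {A,C,F}ᶜ
  {A,B,C,D,F}  = {A,B,D,F} ∪ {A,C,F}
  {A,C,D,E,F}  = {A,C,E,F} ∪ {A,C,D,F}
  [12 total]
Pass 2. New:
  {B}  = {A,C,D,E,F}ᶜ
  {E}  = {A,B,C,D,F}ᶜ
  {B,C,E}  = {B,E} ∪ {C,E}
  {B,C,D,E}  = {C,E} ∪ {B,D}
  {A,B,C,E,F}  = {A,C,E,F} ∪ {B,E}
  {A,B,D,E,F}  = {B,E} ∪ {A,B,D,F}
  [18 total]
Pass 3: 5 new —
  {C}  = {A,B,D,E,F}ᶜ
  {D}  = {A,B,C,E,F}ᶜ
  {A,F}  = {B,C,D,E}ᶜ
  {A,D,F}  = {B,C,E}ᶜ
  {A,B,C,F}  = {A,C,F} ∪ {B}
  [23 total]
Pass 4. New:
  {B,C}  = {B} ∪ {C}
  {C,D}  = {C} ∪ {D}
  {D,E}  = {A,B,C,F}ᶜ
  {A,B,F}  = {A,F} ∪ {B}
  {A,E,F}  = {A,F} ∪ {E}
  {B,C,D}  = {C} ∪ {B,D}
  {C,D,E}  = {D} ∪ {C,E}
  {A,B,E,F}  = {B,E} ∪ {A,F}
  {A,D,E,F}  = {A,D,F} ∪ {E}
  [32 total]
Pass 5: already closed under ᶜ and ∪.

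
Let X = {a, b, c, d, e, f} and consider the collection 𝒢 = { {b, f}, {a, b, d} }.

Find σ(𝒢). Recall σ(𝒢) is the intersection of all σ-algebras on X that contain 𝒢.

Start: 𝒢 ∪ {∅, X} = { {}, {b, f}, {a, b, d}, X }.
Iteration 1: 3 new —
  {c, e, f}  = X∖{a, b, d}
  {a, b, d, f}  = {a, b, d} ∪ {b, f}
  {a, c, d, e}  = X∖{b, f}
  (now 7)
Iteration 2: 4 new —
  {c, e}  = X∖{a, b, d, f}
  {b, c, e, f}  = {c, e, f} ∪ {b, f}
  {a, b, c, d, e}  = {a, c, d, e} ∪ {a, b, d}
  {a, c, d, e, f}  = {a, c, d, e} ∪ {c, e, f}
  (now 11)
Iteration 3: +3 →
  {b}  = X∖{a, c, d, e, f}
  {f}  = X∖{a, b, c, d, e}
  {a, d}  = X∖{b, c, e, f}
  (now 14)
Iteration 4. New:
  {a, d, f}  = {a, d} ∪ {f}
  {b, c, e}  = {c, e} ∪ {b}
  (now 16)
Iteration 5: stable.

Therefore σ(𝒢) = { {}, {b}, {f}, {a, d}, {b, f}, {c, e}, {a, b, d}, {a, d, f}, {b, c, e}, {c, e, f}, {a, b, d, f}, {a, c, d, e}, {b, c, e, f}, {a, b, c, d, e}, {a, c, d, e, f}, X } (|σ(𝒢)| = 16).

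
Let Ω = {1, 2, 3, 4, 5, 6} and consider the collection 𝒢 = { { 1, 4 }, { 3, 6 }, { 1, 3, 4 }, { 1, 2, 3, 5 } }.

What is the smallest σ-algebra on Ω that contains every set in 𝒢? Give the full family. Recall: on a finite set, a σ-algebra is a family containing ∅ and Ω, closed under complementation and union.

Answer: σ(𝒢) = { {  }, { 1 }, { 3 }, { 4 }, { 6 }, { 1, 3 }, { 1, 4 }, { 1, 6 }, { 2, 5 }, { 3, 4 }, { 3, 6 }, { 4, 6 }, { 1, 2, 5 }, { 1, 3, 4 }, { 1, 3, 6 }, { 1, 4, 6 }, { 2, 3, 5 }, { 2, 4, 5 }, { 2, 5, 6 }, { 3, 4, 6 }, { 1, 2, 3, 5 }, { 1, 2, 4, 5 }, { 1, 2, 5, 6 }, { 1, 3, 4, 6 }, { 2, 3, 4, 5 }, { 2, 3, 5, 6 }, { 2, 4, 5, 6 }, { 1, 2, 3, 4, 5 }, { 1, 2, 3, 5, 6 }, { 1, 2, 4, 5, 6 }, { 2, 3, 4, 5, 6 }, Ω }

Trace:
Take S₀ = 𝒢 ∪ {∅, Ω} = { {  }, { 1, 4 }, { 3, 6 }, { 1, 3, 4 }, { 1, 2, 3, 5 }, Ω }.
Iteration 1: +7 →
  { 4, 6 }  = ᶜ of { 1, 2, 3, 5 }
  { 2, 5, 6 }  = ᶜ of { 1, 3, 4 }
  { 1, 2, 4, 5 }  = ᶜ of { 3, 6 }
  { 1, 3, 4, 6 }  = { 1, 3, 4 } ∪ { 3, 6 }
  { 2, 3, 5, 6 }  = ᶜ of { 1, 4 }
  { 1, 2, 3, 4, 5 }  = { 1, 3, 4 } ∪ { 1, 2, 3, 5 }
  { 1, 2, 3, 5, 6 }  = { 3, 6 } ∪ { 1, 2, 3, 5 }
  |family| = 13
Iteration 2 adds 8:
  { 4 }  = ᶜ of { 1, 2, 3, 5, 6 }
  { 6 }  = ᶜ of { 1, 2, 3, 4, 5 }
  { 2, 5 }  = ᶜ of { 1, 3, 4, 6 }
  { 1, 4, 6 }  = { 1, 4 } ∪ { 4, 6 }
  { 3, 4, 6 }  = { 3, 6 } ∪ { 4, 6 }
  { 2, 4, 5, 6 }  = { 2, 5, 6 } ∪ { 4, 6 }
  { 1, 2, 4, 5, 6 }  = { 2, 5, 6 } ∪ { 1, 2, 4, 5 }
  { 2, 3, 4, 5, 6 }  = { 4, 6 } ∪ { 2, 3, 5, 6 }
  |family| = 21
Iteration 3: 6 new —
  { 1 }  = ᶜ of { 2, 3, 4, 5, 6 }
  { 3 }  = ᶜ of { 1, 2, 4, 5, 6 }
  { 1, 3 }  = ᶜ of { 2, 4, 5, 6 }
  { 1, 2, 5 }  = ᶜ of { 3, 4, 6 }
  { 2, 3, 5 }  = ᶜ of { 1, 4, 6 }
  { 2, 4, 5 }  = { 2, 5 } ∪ { 4 }
  |family| = 27
Iteration 4 adds 5:
  { 1, 6 }  = { 1 } ∪ { 6 }
  { 3, 4 }  = { 3 } ∪ { 4 }
  { 1, 3, 6 }  = ᶜ of { 2, 4, 5 }
  { 1, 2, 5, 6 }  = { 1 } ∪ { 2, 5, 6 }
  { 2, 3, 4, 5 }  = { 3 } ∪ { 2, 4, 5 }
  |family| = 32
Iteration 5: stable.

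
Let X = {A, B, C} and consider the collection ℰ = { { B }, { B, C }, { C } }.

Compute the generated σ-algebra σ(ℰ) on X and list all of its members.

Take S₀ = ℰ ∪ {∅, X} = { {  }, { B }, { C }, { B, C }, X }.
Pass 1 (3 new):
  { A }  = { B, C }ᶜ
  { A, B }  = { C }ᶜ
  { A, C }  = { B }ᶜ
  (now 8)
Pass 2: stable.

Therefore σ(ℰ) = { {  }, { A }, { B }, { C }, { A, B }, { A, C }, { B, C }, X } (|σ(ℰ)| = 8).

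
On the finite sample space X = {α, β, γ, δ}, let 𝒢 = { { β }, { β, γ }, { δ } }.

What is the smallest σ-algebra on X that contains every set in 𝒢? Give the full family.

Initial family (5 sets): { {}, { β }, { δ }, { β, γ }, X }.
Round 1. New:
  { α, δ }  = complement { β, γ }
  { β, δ }  = { δ } ∪ { β }
  { α, β, γ }  = complement { δ }
  { α, γ, δ }  = complement { β }
  { β, γ, δ }  = { β, γ } ∪ { δ }
  — 10 sets.
Round 2. New:
  { α }  = complement { β, γ, δ }
  { α, γ }  = complement { β, δ }
  { α, β, δ }  = { β } ∪ { α, δ }
  — 13 sets.
Round 3. New:
  { γ }  = complement { α, β, δ }
  { α, β }  = { β } ∪ { α }
  — 15 sets.
Round 4: 1 new —
  { γ, δ }  = complement { α, β }
  — 16 sets.
Round 5: no new sets; the family is a σ-algebra.

Hence σ(𝒢) has 16 members: { {}, { α }, { β }, { γ }, { δ }, { α, β }, { α, γ }, { α, δ }, { β, γ }, { β, δ }, { γ, δ }, { α, β, γ }, { α, β, δ }, { α, γ, δ }, { β, γ, δ }, X }.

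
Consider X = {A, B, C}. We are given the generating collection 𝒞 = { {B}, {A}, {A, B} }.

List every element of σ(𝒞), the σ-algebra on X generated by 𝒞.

Take S₀ = 𝒞 ∪ {∅, X} = { {}, {A}, {B}, {A, B}, X }.
Step 1 adds 3:
  {C}  = ᶜ of {A, B}
  {A, C}  = ᶜ of {B}
  {B, C}  = ᶜ of {A}
  |family| = 8
Step 2: closed — nothing new.

σ(𝒞) = { {}, {A}, {B}, {C}, {A, B}, {A, C}, {B, C}, X }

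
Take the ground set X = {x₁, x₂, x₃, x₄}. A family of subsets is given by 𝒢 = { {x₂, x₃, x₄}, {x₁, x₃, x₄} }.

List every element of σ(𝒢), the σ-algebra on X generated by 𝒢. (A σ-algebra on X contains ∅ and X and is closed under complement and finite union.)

Begin from { {}, {x₁, x₃, x₄}, {x₂, x₃, x₄}, X } (that is, 𝒢 plus ∅ and X).
Round 1: +2 →
  {x₁}  = X∖{x₂, x₃, x₄}
  {x₂}  = X∖{x₁, x₃, x₄}
  [6 total]
Round 2. New:
  {x₁, x₂}  = {x₂} ∪ {x₁}
  [7 total]
Round 3: +1 →
  {x₃, x₄}  = X∖{x₁, x₂}
  [8 total]
Round 4: no new sets; the family is a σ-algebra.

σ(𝒢) = { {}, {x₁}, {x₂}, {x₁, x₂}, {x₃, x₄}, {x₁, x₃, x₄}, {x₂, x₃, x₄}, X }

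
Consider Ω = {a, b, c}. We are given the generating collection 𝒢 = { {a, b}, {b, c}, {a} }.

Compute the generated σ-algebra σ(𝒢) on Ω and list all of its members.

Start: 𝒢 ∪ {∅, Ω} = { ∅, {a}, {a, b}, {b, c}, Ω }.
Pass 1. New:
  {c}  = complement {a, b}
  |family| = 6
Pass 2: +1 →
  {a, c}  = {c} ∪ {a}
  |family| = 7
Pass 3: 1 new —
  {b}  = complement {a, c}
  |family| = 8
Pass 4: no new sets; the family is a σ-algebra.

Hence σ(𝒢) has 8 members: { ∅, {a}, {b}, {c}, {a, b}, {a, c}, {b, c}, Ω }.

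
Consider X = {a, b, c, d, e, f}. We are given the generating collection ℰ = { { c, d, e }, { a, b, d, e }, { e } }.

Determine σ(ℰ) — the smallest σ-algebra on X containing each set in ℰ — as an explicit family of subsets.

σ(ℰ) (32 sets): { {  }, { c }, { d }, { e }, { f }, { a, b }, { c, d }, { c, e }, { c, f }, { d, e }, { d, f }, { e, f }, { a, b, c }, { a, b, d }, { a, b, e }, { a, b, f }, { c, d, e }, { c, d, f }, { c, e, f }, { d, e, f }, { a, b, c, d }, { a, b, c, e }, { a, b, c, f }, { a, b, d, e }, { a, b, d, f }, { a, b, e, f }, { c, d, e, f }, { a, b, c, d, e }, { a, b, c, d, f }, { a, b, c, e, f }, { a, b, d, e, f }, X }

Check:
Take S₀ = ℰ ∪ {∅, X} = { {  }, { e }, { c, d, e }, { a, b, d, e }, X }.
Round 1. New:
  { c, f }  = { a, b, d, e }ᶜ
  { a, b, f }  = { c, d, e }ᶜ
  { a, b, c, d, e }  = { c, d, e } ∪ { a, b, d, e }
  { a, b, c, d, f }  = { e }ᶜ
Round 2 (6 new):
  { f }  = { a, b, c, d, e }ᶜ
  { c, e, f }  = { e } ∪ { c, f }
  { a, b, c, f }  = { c, f } ∪ { a, b, f }
  { a, b, e, f }  = { e } ∪ { a, b, f }
  { c, d, e, f }  = { c, d, e } ∪ { c, f }
  { a, b, d, e, f }  = { a, b, d, e } ∪ { a, b, f }
Round 3 (7 new):
  { c }  = { a, b, d, e, f }ᶜ
  { a, b }  = { c, d, e, f }ᶜ
  { c, d }  = { a, b, e, f }ᶜ
  { d, e }  = { a, b, c, f }ᶜ
  { e, f }  = { e } ∪ { f }
  { a, b, d }  = { c, e, f }ᶜ
  { a, b, c, e, f }  = { c, f } ∪ { a, b, e, f }
Round 4: +8 →
  { d }  = { a, b, c, e, f }ᶜ
  { c, e }  = { e } ∪ { c }
  { a, b, c }  = { a, b } ∪ { c }
  { a, b, e }  = { a, b } ∪ { e }
  { c, d, f }  = { c, d } ∪ { f }
  { d, e, f }  = { e, f } ∪ { d, e }
  { a, b, c, d }  = { e, f }ᶜ
  { a, b, d, f }  = { f } ∪ { a, b, d }
Round 5: 2 new —
  { d, f }  = { f } ∪ { d }
  { a, b, c, e }  = { a, b, c } ∪ { e }
After Round 6 the family is unchanged; done.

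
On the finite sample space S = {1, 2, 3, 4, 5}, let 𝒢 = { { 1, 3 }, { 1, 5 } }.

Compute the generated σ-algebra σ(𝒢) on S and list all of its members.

Seed the family with 𝒢 together with ∅ and S: { ∅, { 1, 3 }, { 1, 5 }, S }.
Pass 1 adds 3:
  { 1, 3, 5 }  = { 1, 3 } ∪ { 1, 5 }
  { 2, 3, 4 }  = complement { 1, 5 }
  { 2, 4, 5 }  = complement { 1, 3 }
  — 7 sets.
Pass 2. New:
  { 2, 4 }  = complement { 1, 3, 5 }
  { 1, 2, 3, 4 }  = { 2, 3, 4 } ∪ { 1, 3 }
  { 1, 2, 4, 5 }  = { 1, 5 } ∪ { 2, 4, 5 }
  { 2, 3, 4, 5 }  = { 2, 3, 4 } ∪ { 2, 4, 5 }
  — 11 sets.
Pass 3. New:
  { 1 }  = complement { 2, 3, 4, 5 }
  { 3 }  = complement { 1, 2, 4, 5 }
  { 5 }  = complement { 1, 2, 3, 4 }
  — 14 sets.
Pass 4. New:
  { 3, 5 }  = { 3 } ∪ { 5 }
  { 1, 2, 4 }  = { 2, 4 } ∪ { 1 }
  — 16 sets.
Pass 5 adds nothing — fixpoint reached.

|σ(𝒢)| = 16.  σ(𝒢) = { ∅, { 1 }, { 3 }, { 5 }, { 1, 3 }, { 1, 5 }, { 2, 4 }, { 3, 5 }, { 1, 2, 4 }, { 1, 3, 5 }, { 2, 3, 4 }, { 2, 4, 5 }, { 1, 2, 3, 4 }, { 1, 2, 4, 5 }, { 2, 3, 4, 5 }, S }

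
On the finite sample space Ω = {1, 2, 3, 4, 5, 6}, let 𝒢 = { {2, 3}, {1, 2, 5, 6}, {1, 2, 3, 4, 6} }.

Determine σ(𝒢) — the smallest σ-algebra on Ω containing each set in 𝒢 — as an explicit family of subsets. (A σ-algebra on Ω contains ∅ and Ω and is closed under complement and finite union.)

Begin from { ∅, {2, 3}, {1, 2, 5, 6}, {1, 2, 3, 4, 6}, Ω } (that is, 𝒢 plus ∅ and Ω).
Iteration 1. New:
  {5}  = {1, 2, 3, 4, 6}ᶜ
  {3, 4}  = {1, 2, 5, 6}ᶜ
  {1, 4, 5, 6}  = {2, 3}ᶜ
  {1, 2, 3, 5, 6}  = {2, 3} ∪ {1, 2, 5, 6}
  — 9 sets.
Iteration 2: 6 new —
  {4}  = {1, 2, 3, 5, 6}ᶜ
  {2, 3, 4}  = {3, 4} ∪ {2, 3}
  {2, 3, 5}  = {5} ∪ {2, 3}
  {3, 4, 5}  = {3, 4} ∪ {5}
  {1, 2, 4, 5, 6}  = {1, 4, 5, 6} ∪ {1, 2, 5, 6}
  {1, 3, 4, 5, 6}  = {3, 4} ∪ {1, 4, 5, 6}
  — 15 sets.
Iteration 3 adds 7:
  {2}  = {1, 3, 4, 5, 6}ᶜ
  {3}  = {1, 2, 4, 5, 6}ᶜ
  {4, 5}  = {4} ∪ {5}
  {1, 2, 6}  = {3, 4, 5}ᶜ
  {1, 4, 6}  = {2, 3, 5}ᶜ
  {1, 5, 6}  = {2, 3, 4}ᶜ
  {2, 3, 4, 5}  = {3, 4, 5} ∪ {2, 3, 5}
  — 22 sets.
Iteration 4 (9 new):
  {1, 6}  = {2, 3, 4, 5}ᶜ
  {2, 4}  = {2} ∪ {4}
  {2, 5}  = {2} ∪ {5}
  {3, 5}  = {5} ∪ {3}
  {2, 4, 5}  = {2} ∪ {4, 5}
  {1, 2, 3, 6}  = {4, 5}ᶜ
  {1, 2, 4, 6}  = {2} ∪ {1, 4, 6}
  {1, 3, 4, 6}  = {3, 4} ∪ {1, 4, 6}
  {1, 3, 5, 6}  = {1, 5, 6} ∪ {3}
  — 31 sets.
Iteration 5 adds 1:
  {1, 3, 6}  = {2, 4, 5}ᶜ
  — 32 sets.
Iteration 6: already closed under ᶜ and ∪.

Therefore σ(𝒢) = { ∅, {2}, {3}, {4}, {5}, {1, 6}, {2, 3}, {2, 4}, {2, 5}, {3, 4}, {3, 5}, {4, 5}, {1, 2, 6}, {1, 3, 6}, {1, 4, 6}, {1, 5, 6}, {2, 3, 4}, {2, 3, 5}, {2, 4, 5}, {3, 4, 5}, {1, 2, 3, 6}, {1, 2, 4, 6}, {1, 2, 5, 6}, {1, 3, 4, 6}, {1, 3, 5, 6}, {1, 4, 5, 6}, {2, 3, 4, 5}, {1, 2, 3, 4, 6}, {1, 2, 3, 5, 6}, {1, 2, 4, 5, 6}, {1, 3, 4, 5, 6}, Ω } (|σ(𝒢)| = 32).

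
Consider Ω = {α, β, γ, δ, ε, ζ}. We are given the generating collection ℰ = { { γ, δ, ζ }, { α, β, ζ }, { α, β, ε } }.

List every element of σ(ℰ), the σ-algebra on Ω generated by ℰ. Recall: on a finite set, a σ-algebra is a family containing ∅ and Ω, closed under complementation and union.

Start: ℰ ∪ {∅, Ω} = { ∅, { α, β, ε }, { α, β, ζ }, { γ, δ, ζ }, Ω }.
Round 1 (3 new):
  { γ, δ, ε }  = Ω∖{ α, β, ζ }
  { α, β, ε, ζ }  = { α, β, ε } ∪ { α, β, ζ }
  { α, β, γ, δ, ζ }  = { γ, δ, ζ } ∪ { α, β, ζ }
  [8 total]
Round 2 (4 new):
  { ε }  = Ω∖{ α, β, γ, δ, ζ }
  { γ, δ }  = Ω∖{ α, β, ε, ζ }
  { γ, δ, ε, ζ }  = { γ, δ, ζ } ∪ { γ, δ, ε }
  { α, β, γ, δ, ε }  = { α, β, ε } ∪ { γ, δ, ε }
  [12 total]
Round 3. New:
  { ζ }  = Ω∖{ α, β, γ, δ, ε }
  { α, β }  = Ω∖{ γ, δ, ε, ζ }
  [14 total]
Round 4: +2 →
  { ε, ζ }  = { ζ } ∪ { ε }
  { α, β, γ, δ }  = { γ, δ } ∪ { α, β }
  [16 total]
Round 5: already closed under ᶜ and ∪.

Therefore σ(ℰ) = { ∅, { ε }, { ζ }, { α, β }, { γ, δ }, { ε, ζ }, { α, β, ε }, { α, β, ζ }, { γ, δ, ε }, { γ, δ, ζ }, { α, β, γ, δ }, { α, β, ε, ζ }, { γ, δ, ε, ζ }, { α, β, γ, δ, ε }, { α, β, γ, δ, ζ }, Ω } (|σ(ℰ)| = 16).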